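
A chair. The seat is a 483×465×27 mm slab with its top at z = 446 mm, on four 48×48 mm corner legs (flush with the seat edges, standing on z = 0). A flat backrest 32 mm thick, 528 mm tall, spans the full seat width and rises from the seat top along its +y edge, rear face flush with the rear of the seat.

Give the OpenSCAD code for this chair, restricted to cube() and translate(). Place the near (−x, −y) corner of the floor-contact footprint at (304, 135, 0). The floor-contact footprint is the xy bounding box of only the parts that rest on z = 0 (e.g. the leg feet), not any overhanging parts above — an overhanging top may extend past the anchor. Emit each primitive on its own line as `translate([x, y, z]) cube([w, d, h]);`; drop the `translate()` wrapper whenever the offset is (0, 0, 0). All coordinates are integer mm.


translate([304, 135, 419]) cube([483, 465, 27]);
translate([304, 135, 0]) cube([48, 48, 419]);
translate([739, 135, 0]) cube([48, 48, 419]);
translate([304, 552, 0]) cube([48, 48, 419]);
translate([739, 552, 0]) cube([48, 48, 419]);
translate([304, 568, 446]) cube([483, 32, 528]);


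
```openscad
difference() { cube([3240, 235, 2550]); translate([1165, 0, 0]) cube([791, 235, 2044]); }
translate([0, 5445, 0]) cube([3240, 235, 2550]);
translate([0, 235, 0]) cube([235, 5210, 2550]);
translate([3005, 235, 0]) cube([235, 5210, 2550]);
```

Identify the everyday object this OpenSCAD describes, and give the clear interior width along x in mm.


A single room. The interior width is 2770 mm.

Four walls enclosing a rectangle with a door in the front wall — a room. Outside width 3240 minus two 235 mm walls gives 2770 mm.


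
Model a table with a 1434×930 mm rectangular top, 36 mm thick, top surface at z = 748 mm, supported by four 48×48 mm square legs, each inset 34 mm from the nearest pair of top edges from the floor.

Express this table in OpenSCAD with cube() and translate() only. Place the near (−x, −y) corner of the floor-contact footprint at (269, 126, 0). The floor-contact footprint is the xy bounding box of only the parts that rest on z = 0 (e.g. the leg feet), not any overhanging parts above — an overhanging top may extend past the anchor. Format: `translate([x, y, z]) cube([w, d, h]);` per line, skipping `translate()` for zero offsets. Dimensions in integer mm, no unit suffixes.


translate([235, 92, 712]) cube([1434, 930, 36]);
translate([269, 126, 0]) cube([48, 48, 712]);
translate([1587, 126, 0]) cube([48, 48, 712]);
translate([269, 940, 0]) cube([48, 48, 712]);
translate([1587, 940, 0]) cube([48, 48, 712]);


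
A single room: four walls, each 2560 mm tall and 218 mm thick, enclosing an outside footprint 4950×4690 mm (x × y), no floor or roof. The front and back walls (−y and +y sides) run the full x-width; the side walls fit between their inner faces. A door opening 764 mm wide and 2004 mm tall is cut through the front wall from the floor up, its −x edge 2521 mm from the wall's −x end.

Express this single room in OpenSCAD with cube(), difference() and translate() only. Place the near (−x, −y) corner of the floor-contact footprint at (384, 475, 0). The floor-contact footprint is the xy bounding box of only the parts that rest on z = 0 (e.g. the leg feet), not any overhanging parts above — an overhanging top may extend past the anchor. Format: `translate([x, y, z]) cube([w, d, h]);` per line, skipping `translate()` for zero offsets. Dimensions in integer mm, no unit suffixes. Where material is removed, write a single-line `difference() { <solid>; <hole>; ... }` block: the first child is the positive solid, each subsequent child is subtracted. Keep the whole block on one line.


difference() { translate([384, 475, 0]) cube([4950, 218, 2560]); translate([2905, 475, 0]) cube([764, 218, 2004]); }
translate([384, 4947, 0]) cube([4950, 218, 2560]);
translate([384, 693, 0]) cube([218, 4254, 2560]);
translate([5116, 693, 0]) cube([218, 4254, 2560]);


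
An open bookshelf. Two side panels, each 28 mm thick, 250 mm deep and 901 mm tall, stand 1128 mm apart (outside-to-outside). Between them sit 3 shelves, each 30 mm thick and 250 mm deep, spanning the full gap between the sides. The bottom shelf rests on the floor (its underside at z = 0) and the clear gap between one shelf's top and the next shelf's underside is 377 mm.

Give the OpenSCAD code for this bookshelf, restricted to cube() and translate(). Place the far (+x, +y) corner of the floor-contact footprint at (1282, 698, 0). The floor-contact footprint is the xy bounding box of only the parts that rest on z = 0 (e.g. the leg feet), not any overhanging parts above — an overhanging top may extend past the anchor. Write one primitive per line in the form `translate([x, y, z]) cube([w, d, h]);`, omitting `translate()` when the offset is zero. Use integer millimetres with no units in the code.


translate([154, 448, 0]) cube([28, 250, 901]);
translate([1254, 448, 0]) cube([28, 250, 901]);
translate([182, 448, 0]) cube([1072, 250, 30]);
translate([182, 448, 407]) cube([1072, 250, 30]);
translate([182, 448, 814]) cube([1072, 250, 30]);


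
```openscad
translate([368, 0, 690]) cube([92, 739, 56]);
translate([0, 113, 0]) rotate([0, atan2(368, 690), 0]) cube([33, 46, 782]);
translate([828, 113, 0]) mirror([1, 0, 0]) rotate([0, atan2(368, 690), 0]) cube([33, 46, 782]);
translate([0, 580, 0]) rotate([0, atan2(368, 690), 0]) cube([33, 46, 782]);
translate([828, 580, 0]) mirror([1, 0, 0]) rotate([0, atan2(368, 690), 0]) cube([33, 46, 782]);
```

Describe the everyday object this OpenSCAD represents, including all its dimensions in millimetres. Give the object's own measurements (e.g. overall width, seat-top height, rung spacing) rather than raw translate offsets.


A sawhorse. A 92×739×56 mm beam (x, y, z) sits on two A-frame leg pairs. Each pair is two raked legs of 33×46 mm section (46 mm along y) splaying symmetrically in x. Each leg rises 690 mm vertically over 368 mm of horizontal reach and is 782 mm long along its own axis. Every leg's outer bottom edge rests on the floor and its outer top edge meets a bottom edge of the beam — the left legs (tilting toward +x) meet the beam's −x bottom edge, the right legs (their mirror images, tilting toward −x) meet its +x bottom edge — so the leg tops tuck under the beam, the beam's underside is 690 mm above the floor, and the feet are 828 mm apart outside-to-outside with the beam centred between them. The two leg pairs are set in 113 mm from either end of the beam.


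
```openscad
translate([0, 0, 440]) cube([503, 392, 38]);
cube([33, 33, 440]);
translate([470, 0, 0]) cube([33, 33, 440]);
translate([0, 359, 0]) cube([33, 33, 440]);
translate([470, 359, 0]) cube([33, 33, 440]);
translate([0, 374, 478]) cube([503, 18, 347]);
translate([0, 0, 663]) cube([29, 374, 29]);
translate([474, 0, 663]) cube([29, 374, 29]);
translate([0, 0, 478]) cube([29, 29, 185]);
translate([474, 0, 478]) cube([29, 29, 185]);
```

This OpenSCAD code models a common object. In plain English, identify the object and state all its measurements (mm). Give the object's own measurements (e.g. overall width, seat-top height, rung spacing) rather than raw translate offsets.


A chair. The seat is a 503×392×38 mm slab with its top at z = 478 mm, on four 33×33 mm corner legs (flush with the seat edges, standing on z = 0). A flat backrest 18 mm thick, 347 mm tall, spans the full seat width and rises from the seat top along its +y edge, rear face flush with the rear of the seat. Two armrests of 29×29 mm section run along each side from the seat's front edge to the front of the backrest, top faces 214 mm above the seat top and outer faces flush with the seat's x-edges; a 29×29 mm post under the front of each armrest stands on the seat at the front corner.


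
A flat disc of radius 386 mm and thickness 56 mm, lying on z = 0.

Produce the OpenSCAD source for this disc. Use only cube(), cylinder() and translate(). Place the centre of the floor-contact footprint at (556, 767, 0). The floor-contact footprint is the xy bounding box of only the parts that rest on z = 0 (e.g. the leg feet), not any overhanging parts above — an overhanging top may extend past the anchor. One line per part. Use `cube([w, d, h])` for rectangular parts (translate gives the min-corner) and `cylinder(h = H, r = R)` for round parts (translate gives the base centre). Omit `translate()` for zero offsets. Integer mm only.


translate([556, 767, 0]) cylinder(h = 56, r = 386);


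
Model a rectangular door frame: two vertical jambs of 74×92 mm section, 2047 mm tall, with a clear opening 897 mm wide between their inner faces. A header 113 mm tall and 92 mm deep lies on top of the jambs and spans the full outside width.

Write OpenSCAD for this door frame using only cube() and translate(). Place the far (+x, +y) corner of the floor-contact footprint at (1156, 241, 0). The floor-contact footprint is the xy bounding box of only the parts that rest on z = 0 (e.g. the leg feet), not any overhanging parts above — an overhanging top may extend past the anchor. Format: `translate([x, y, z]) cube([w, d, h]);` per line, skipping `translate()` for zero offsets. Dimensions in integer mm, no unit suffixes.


translate([111, 149, 0]) cube([74, 92, 2047]);
translate([1082, 149, 0]) cube([74, 92, 2047]);
translate([111, 149, 2047]) cube([1045, 92, 113]);


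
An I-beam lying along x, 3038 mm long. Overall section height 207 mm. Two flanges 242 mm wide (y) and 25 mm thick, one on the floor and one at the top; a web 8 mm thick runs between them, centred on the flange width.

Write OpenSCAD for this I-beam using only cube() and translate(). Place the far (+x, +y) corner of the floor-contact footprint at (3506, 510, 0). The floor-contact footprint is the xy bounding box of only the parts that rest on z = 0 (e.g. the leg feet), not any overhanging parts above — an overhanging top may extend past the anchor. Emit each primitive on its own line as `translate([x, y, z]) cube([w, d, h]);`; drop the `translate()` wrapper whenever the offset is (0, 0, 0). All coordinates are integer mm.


translate([468, 268, 0]) cube([3038, 242, 25]);
translate([468, 385, 25]) cube([3038, 8, 157]);
translate([468, 268, 182]) cube([3038, 242, 25]);


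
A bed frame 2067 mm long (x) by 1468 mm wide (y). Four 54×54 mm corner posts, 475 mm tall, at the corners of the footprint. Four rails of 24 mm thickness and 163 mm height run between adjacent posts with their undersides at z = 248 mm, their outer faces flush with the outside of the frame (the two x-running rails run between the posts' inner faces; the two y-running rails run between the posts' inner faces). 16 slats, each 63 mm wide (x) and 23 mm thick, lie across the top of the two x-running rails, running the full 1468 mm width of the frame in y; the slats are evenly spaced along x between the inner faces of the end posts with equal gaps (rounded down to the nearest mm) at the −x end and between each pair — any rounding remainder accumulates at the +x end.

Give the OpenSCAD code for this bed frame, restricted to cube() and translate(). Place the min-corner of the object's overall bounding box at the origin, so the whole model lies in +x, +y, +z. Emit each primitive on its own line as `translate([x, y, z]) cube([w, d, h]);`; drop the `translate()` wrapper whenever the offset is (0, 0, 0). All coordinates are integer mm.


cube([54, 54, 475]);
translate([0, 1414, 0]) cube([54, 54, 475]);
translate([2013, 0, 0]) cube([54, 54, 475]);
translate([2013, 1414, 0]) cube([54, 54, 475]);
translate([54, 0, 248]) cube([1959, 24, 163]);
translate([54, 1444, 248]) cube([1959, 24, 163]);
translate([0, 54, 248]) cube([24, 1360, 163]);
translate([2043, 54, 248]) cube([24, 1360, 163]);
translate([109, 0, 411]) cube([63, 1468, 23]);
translate([227, 0, 411]) cube([63, 1468, 23]);
translate([345, 0, 411]) cube([63, 1468, 23]);
translate([463, 0, 411]) cube([63, 1468, 23]);
translate([581, 0, 411]) cube([63, 1468, 23]);
translate([699, 0, 411]) cube([63, 1468, 23]);
translate([817, 0, 411]) cube([63, 1468, 23]);
translate([935, 0, 411]) cube([63, 1468, 23]);
translate([1053, 0, 411]) cube([63, 1468, 23]);
translate([1171, 0, 411]) cube([63, 1468, 23]);
translate([1289, 0, 411]) cube([63, 1468, 23]);
translate([1407, 0, 411]) cube([63, 1468, 23]);
translate([1525, 0, 411]) cube([63, 1468, 23]);
translate([1643, 0, 411]) cube([63, 1468, 23]);
translate([1761, 0, 411]) cube([63, 1468, 23]);
translate([1879, 0, 411]) cube([63, 1468, 23]);


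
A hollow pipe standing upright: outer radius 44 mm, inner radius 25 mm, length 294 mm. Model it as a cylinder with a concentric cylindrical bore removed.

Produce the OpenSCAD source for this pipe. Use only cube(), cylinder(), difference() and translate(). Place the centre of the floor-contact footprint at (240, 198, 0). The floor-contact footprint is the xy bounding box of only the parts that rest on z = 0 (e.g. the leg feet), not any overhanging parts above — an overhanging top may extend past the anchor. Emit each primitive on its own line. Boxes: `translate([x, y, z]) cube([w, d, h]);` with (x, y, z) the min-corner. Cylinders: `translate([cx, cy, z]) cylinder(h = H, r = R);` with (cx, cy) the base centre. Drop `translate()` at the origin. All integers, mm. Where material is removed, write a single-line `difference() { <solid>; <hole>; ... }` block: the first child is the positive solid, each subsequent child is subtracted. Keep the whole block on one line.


difference() { translate([240, 198, 0]) cylinder(h = 294, r = 44); translate([240, 198, 0]) cylinder(h = 294, r = 25); }


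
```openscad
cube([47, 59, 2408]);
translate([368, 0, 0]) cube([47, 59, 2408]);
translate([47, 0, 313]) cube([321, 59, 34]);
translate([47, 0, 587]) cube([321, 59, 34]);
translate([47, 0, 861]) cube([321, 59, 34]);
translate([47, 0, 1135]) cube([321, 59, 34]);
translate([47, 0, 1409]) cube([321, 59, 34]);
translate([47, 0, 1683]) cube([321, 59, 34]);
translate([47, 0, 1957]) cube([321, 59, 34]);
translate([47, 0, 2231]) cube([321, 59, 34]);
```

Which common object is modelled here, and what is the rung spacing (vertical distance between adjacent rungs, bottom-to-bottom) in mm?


A ladder. The rung spacing is 274 mm.

Two tall 47×59 posts with 8 short bars between them — a ladder. Adjacent rungs sit at z = 313 and z = 587, so the spacing is 587 − 313 = 274 mm.


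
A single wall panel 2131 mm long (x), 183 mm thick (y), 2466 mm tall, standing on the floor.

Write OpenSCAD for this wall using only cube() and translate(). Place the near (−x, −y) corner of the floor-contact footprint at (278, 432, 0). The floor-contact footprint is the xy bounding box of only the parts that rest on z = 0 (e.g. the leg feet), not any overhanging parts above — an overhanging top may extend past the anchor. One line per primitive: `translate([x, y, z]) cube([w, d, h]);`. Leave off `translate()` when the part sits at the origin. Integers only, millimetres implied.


translate([278, 432, 0]) cube([2131, 183, 2466]);


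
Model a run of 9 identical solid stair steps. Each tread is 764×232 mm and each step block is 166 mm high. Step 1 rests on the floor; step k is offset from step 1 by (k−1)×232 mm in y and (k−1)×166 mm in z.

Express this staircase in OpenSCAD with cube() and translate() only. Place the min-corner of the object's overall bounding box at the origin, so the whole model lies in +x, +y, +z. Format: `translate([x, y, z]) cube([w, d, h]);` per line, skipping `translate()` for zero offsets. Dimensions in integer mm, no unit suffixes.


cube([764, 232, 166]);
translate([0, 232, 166]) cube([764, 232, 166]);
translate([0, 464, 332]) cube([764, 232, 166]);
translate([0, 696, 498]) cube([764, 232, 166]);
translate([0, 928, 664]) cube([764, 232, 166]);
translate([0, 1160, 830]) cube([764, 232, 166]);
translate([0, 1392, 996]) cube([764, 232, 166]);
translate([0, 1624, 1162]) cube([764, 232, 166]);
translate([0, 1856, 1328]) cube([764, 232, 166]);


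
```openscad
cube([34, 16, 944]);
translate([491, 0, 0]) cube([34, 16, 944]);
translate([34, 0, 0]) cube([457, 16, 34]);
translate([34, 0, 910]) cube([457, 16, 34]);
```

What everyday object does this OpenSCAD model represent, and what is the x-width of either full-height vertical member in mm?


A picture frame. The border width is 34 mm.

Four thin pieces enclosing a rectangular opening — a picture frame. The two full-height stiles are 944 mm tall; the top rail sits at z = 910 and is 34 mm tall, so the border above the opening is 944 − 910 = 34 mm, matching the stile x-width.


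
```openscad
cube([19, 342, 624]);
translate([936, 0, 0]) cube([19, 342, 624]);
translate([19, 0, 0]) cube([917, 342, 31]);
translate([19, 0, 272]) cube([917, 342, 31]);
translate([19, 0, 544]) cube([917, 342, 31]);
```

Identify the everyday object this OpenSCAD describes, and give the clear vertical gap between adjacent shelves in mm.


A bookshelf. The clear shelf gap is 241 mm.

Two tall side panels with 3 horizontal boards between them — a bookshelf. The first two shelf undersides are at z = 0 and z = 272; with shelf thickness 31, the clear gap is 272 − 0 − 31 = 241 mm.


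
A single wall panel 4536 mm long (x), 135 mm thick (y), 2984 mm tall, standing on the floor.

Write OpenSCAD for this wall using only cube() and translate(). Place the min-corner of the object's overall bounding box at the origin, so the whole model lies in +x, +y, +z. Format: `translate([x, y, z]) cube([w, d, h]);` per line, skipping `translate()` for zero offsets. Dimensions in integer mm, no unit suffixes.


cube([4536, 135, 2984]);


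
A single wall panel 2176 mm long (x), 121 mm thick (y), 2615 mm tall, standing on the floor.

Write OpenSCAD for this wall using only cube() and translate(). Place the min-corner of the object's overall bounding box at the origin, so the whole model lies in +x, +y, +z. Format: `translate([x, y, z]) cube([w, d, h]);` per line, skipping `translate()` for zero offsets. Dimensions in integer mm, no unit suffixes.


cube([2176, 121, 2615]);


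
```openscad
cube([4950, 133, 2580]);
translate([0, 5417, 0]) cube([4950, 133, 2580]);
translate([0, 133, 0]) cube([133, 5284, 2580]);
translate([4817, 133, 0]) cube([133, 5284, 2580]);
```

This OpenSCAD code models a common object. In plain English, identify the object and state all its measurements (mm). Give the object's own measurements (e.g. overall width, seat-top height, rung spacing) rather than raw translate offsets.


The wall frame of a small rectangular building: four walls, each 2580 mm tall and 133 mm thick, enclosing a footprint 4950 mm (x) by 5550 mm (y) outside-to-outside, with no floor or roof. The front and back walls (the −y and +y sides) span the full width; the two side walls fit between them.


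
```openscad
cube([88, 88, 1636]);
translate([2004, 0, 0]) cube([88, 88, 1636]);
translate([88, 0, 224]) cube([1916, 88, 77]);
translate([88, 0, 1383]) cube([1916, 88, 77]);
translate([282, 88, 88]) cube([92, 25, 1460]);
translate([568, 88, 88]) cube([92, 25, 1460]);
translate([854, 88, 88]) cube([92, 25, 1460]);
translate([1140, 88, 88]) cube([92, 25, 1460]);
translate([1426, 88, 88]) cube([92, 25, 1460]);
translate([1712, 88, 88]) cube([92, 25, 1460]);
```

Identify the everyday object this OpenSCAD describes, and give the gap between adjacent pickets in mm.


A fence section. The picket gap is 194 mm.

Two posts, two rails, 6 pickets — a fence section. Span 1916 mm holds 6 pickets of 92 mm with 7 equal gaps: ⌊(1916 − 6·92) / 7⌋ = 194 mm.


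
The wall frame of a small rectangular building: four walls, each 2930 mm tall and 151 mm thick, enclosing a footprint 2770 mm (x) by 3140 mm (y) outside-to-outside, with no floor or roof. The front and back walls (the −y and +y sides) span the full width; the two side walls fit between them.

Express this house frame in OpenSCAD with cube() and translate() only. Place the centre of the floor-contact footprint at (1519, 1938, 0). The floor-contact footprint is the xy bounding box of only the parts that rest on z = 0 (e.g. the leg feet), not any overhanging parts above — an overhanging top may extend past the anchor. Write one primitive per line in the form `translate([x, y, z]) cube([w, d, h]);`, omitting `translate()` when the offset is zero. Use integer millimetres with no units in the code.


translate([134, 368, 0]) cube([2770, 151, 2930]);
translate([134, 3357, 0]) cube([2770, 151, 2930]);
translate([134, 519, 0]) cube([151, 2838, 2930]);
translate([2753, 519, 0]) cube([151, 2838, 2930]);


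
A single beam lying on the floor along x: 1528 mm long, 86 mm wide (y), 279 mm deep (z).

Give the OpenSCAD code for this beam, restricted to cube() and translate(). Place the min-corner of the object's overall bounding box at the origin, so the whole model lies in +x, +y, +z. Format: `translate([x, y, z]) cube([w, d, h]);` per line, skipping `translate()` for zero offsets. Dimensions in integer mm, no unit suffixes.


cube([1528, 86, 279]);


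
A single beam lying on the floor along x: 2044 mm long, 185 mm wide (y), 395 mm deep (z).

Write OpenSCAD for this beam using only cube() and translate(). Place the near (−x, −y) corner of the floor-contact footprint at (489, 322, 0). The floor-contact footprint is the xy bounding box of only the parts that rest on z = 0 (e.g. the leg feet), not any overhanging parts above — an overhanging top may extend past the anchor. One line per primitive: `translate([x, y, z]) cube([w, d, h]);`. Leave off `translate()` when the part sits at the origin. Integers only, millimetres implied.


translate([489, 322, 0]) cube([2044, 185, 395]);


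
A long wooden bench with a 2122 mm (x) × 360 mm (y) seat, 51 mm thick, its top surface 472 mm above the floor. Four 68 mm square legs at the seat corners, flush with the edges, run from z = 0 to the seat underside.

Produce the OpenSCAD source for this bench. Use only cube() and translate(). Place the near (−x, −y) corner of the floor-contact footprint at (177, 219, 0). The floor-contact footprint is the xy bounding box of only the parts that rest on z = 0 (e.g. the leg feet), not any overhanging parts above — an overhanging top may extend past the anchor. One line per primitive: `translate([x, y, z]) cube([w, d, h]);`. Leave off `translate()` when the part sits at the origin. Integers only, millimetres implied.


translate([177, 219, 421]) cube([2122, 360, 51]);
translate([177, 219, 0]) cube([68, 68, 421]);
translate([177, 511, 0]) cube([68, 68, 421]);
translate([2231, 219, 0]) cube([68, 68, 421]);
translate([2231, 511, 0]) cube([68, 68, 421]);


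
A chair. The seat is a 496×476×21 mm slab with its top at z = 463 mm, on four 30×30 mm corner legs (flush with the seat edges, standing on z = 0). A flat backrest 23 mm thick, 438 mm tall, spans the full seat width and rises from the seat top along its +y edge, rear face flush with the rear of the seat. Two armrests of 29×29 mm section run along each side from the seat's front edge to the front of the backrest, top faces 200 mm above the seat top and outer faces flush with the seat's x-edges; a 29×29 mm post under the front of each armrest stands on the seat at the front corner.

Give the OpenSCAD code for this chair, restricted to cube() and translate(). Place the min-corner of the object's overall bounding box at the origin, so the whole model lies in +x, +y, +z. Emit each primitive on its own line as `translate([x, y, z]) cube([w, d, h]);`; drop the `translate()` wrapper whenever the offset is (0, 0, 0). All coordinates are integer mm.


translate([0, 0, 442]) cube([496, 476, 21]);
cube([30, 30, 442]);
translate([466, 0, 0]) cube([30, 30, 442]);
translate([0, 446, 0]) cube([30, 30, 442]);
translate([466, 446, 0]) cube([30, 30, 442]);
translate([0, 453, 463]) cube([496, 23, 438]);
translate([0, 0, 634]) cube([29, 453, 29]);
translate([467, 0, 634]) cube([29, 453, 29]);
translate([0, 0, 463]) cube([29, 29, 171]);
translate([467, 0, 463]) cube([29, 29, 171]);


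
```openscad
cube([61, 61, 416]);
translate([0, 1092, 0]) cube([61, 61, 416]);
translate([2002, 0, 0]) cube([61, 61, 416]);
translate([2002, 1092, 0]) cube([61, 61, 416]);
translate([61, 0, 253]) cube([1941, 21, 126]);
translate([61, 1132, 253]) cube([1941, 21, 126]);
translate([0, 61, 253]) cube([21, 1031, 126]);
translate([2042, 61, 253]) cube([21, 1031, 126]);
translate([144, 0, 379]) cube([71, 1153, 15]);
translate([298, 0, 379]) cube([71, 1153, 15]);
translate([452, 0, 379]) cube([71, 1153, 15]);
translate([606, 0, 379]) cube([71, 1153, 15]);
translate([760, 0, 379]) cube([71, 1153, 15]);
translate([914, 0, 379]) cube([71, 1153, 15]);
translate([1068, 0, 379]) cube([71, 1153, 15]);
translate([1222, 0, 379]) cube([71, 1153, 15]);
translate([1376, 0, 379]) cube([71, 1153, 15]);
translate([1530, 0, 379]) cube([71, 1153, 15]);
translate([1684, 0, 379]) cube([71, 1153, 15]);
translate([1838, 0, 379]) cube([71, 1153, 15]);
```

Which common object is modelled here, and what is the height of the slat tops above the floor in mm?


A bed frame. The slat-top height is 394 mm.

Four posts, four rails, and a row of slats — a bed frame. Slats sit on the rails at z = 253 + 126 = 379; with slat thickness 15, the top is 394 mm.


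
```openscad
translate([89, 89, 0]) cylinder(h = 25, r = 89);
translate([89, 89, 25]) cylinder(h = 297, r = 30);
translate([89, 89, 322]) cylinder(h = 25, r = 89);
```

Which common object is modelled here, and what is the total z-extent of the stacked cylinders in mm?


A spool. The overall height is 347 mm.

Three coaxial cylinders, large–small–large — a spool. Two 25 mm flanges and a 297 mm core give 25 + 297 + 25 = 347 mm.


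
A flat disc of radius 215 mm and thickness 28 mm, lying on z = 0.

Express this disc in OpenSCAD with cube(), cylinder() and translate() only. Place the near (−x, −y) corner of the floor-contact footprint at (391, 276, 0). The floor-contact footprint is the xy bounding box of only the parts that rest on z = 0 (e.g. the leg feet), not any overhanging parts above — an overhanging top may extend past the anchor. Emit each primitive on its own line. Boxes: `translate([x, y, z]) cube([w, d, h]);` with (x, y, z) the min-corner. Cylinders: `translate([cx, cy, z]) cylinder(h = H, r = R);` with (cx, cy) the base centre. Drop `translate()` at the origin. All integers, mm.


translate([606, 491, 0]) cylinder(h = 28, r = 215);


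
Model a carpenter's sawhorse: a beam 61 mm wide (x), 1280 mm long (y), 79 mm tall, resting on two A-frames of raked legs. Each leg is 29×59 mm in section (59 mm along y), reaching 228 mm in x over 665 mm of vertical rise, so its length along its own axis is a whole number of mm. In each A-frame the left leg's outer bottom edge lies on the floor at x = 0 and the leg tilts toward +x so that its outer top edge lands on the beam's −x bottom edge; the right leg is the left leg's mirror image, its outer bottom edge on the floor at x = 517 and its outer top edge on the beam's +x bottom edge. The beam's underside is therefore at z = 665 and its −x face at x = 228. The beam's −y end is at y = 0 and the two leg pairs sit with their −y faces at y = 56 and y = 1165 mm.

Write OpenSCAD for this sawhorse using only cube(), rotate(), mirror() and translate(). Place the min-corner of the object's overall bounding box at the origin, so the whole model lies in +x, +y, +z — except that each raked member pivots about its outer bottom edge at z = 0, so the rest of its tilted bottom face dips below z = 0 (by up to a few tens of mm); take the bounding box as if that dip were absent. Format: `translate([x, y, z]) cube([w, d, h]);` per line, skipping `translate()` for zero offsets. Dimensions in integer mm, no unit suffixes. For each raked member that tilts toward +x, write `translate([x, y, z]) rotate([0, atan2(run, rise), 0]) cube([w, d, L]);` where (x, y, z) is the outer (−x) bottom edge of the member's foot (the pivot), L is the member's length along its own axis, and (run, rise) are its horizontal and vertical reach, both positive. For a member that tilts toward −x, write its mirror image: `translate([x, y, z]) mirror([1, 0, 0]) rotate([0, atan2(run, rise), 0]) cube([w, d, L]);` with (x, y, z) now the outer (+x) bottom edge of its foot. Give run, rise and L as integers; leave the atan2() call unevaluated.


translate([228, 0, 665]) cube([61, 1280, 79]);
translate([0, 56, 0]) rotate([0, atan2(228, 665), 0]) cube([29, 59, 703]);
translate([517, 56, 0]) mirror([1, 0, 0]) rotate([0, atan2(228, 665), 0]) cube([29, 59, 703]);
translate([0, 1165, 0]) rotate([0, atan2(228, 665), 0]) cube([29, 59, 703]);
translate([517, 1165, 0]) mirror([1, 0, 0]) rotate([0, atan2(228, 665), 0]) cube([29, 59, 703]);


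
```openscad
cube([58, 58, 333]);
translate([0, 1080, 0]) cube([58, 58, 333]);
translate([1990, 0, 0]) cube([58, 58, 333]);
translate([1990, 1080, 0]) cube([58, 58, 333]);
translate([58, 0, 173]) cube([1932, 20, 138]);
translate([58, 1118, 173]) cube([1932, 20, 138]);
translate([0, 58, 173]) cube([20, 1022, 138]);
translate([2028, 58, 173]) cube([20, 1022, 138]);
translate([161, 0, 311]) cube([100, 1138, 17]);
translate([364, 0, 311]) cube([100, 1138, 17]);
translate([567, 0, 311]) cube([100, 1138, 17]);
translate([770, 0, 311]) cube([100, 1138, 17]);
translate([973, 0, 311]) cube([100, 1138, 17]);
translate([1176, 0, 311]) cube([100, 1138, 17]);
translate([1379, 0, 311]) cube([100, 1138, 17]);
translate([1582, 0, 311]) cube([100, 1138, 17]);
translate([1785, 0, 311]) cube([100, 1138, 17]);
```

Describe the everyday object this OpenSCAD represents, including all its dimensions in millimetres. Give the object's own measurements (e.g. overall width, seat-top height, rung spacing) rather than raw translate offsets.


A bed frame 2048 mm long (x) by 1138 mm wide (y). Four 58×58 mm corner posts, 333 mm tall, at the corners of the footprint. Four rails of 20 mm thickness and 138 mm height run between adjacent posts with their undersides at z = 173 mm, their outer faces flush with the outside of the frame (the two x-running rails run between the posts' inner faces; the two y-running rails run between the posts' inner faces). 9 slats, each 100 mm wide (x) and 17 mm thick, lie across the top of the two x-running rails, running the full 1138 mm width of the frame in y; along x they sit between the end posts with a 103 mm gap after the −x posts and between neighbouring slats, leaving 105 mm before the +x posts.


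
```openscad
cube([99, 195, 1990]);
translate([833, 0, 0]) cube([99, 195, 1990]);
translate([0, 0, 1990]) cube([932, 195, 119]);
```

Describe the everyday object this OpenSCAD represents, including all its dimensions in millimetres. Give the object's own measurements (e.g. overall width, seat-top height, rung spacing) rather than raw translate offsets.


A door frame. The clear opening is 734 mm wide and 1990 mm high. Two 99 mm wide jambs, 195 mm deep, stand either side of the opening from the floor to the top of the opening. A 119 mm thick head sits across the top of both jambs, spanning the full outside width of the frame.


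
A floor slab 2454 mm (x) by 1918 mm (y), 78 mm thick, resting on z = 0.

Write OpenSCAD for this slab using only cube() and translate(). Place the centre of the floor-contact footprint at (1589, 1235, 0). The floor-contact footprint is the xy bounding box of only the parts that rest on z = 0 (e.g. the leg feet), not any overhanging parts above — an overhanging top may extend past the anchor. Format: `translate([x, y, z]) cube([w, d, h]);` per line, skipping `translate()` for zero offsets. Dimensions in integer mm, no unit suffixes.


translate([362, 276, 0]) cube([2454, 1918, 78]);


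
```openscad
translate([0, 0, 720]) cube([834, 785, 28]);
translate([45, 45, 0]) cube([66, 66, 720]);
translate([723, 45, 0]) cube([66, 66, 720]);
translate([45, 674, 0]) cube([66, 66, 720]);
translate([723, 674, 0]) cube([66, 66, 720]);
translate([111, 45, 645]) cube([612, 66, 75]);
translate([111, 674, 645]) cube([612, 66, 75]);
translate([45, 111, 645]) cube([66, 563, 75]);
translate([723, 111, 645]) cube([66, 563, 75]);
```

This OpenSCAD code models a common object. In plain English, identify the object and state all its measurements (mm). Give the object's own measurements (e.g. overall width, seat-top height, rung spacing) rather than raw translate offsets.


A table: top 834 mm (x) × 785 mm (y), 28 mm thick, upper face at z = 748 mm, on four 66×66 mm square legs, each inset 45 mm from the nearest pair of top edges from z = 0 to the bottom of the top. Four apron rails, 66 mm thick and 75 mm tall, run between adjacent legs with their top edges flush with the underside of the top and their outer faces flush with the legs' outer faces.


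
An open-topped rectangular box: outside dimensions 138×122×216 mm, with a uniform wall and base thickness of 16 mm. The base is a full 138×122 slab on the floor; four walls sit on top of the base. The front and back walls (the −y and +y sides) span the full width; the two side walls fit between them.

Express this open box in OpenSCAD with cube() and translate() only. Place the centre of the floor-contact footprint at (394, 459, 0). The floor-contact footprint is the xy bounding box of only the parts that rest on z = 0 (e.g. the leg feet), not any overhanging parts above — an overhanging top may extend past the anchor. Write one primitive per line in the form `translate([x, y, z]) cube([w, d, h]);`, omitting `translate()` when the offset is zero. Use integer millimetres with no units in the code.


translate([325, 398, 0]) cube([138, 122, 16]);
translate([325, 398, 16]) cube([138, 16, 200]);
translate([325, 504, 16]) cube([138, 16, 200]);
translate([325, 414, 16]) cube([16, 90, 200]);
translate([447, 414, 16]) cube([16, 90, 200]);


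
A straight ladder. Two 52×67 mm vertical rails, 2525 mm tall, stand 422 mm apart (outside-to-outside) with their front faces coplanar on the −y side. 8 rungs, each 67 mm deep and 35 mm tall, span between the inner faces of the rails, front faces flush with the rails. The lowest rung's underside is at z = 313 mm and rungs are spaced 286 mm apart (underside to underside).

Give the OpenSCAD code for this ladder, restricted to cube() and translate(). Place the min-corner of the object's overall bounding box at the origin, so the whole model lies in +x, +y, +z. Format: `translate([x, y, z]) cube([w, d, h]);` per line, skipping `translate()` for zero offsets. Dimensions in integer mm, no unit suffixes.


cube([52, 67, 2525]);
translate([370, 0, 0]) cube([52, 67, 2525]);
translate([52, 0, 313]) cube([318, 67, 35]);
translate([52, 0, 599]) cube([318, 67, 35]);
translate([52, 0, 885]) cube([318, 67, 35]);
translate([52, 0, 1171]) cube([318, 67, 35]);
translate([52, 0, 1457]) cube([318, 67, 35]);
translate([52, 0, 1743]) cube([318, 67, 35]);
translate([52, 0, 2029]) cube([318, 67, 35]);
translate([52, 0, 2315]) cube([318, 67, 35]);


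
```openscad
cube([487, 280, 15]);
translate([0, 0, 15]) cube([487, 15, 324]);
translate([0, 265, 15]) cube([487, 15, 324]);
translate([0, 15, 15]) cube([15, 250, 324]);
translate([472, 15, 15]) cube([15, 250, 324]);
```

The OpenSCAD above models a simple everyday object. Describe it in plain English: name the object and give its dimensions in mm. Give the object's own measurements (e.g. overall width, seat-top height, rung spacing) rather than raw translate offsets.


An open-topped rectangular box: outside dimensions 487×280×339 mm, with a uniform wall and base thickness of 15 mm. The base is a full 487×280 slab on the floor; four walls sit on top of the base. The front and back walls (the −y and +y sides) span the full width; the two side walls fit between them.


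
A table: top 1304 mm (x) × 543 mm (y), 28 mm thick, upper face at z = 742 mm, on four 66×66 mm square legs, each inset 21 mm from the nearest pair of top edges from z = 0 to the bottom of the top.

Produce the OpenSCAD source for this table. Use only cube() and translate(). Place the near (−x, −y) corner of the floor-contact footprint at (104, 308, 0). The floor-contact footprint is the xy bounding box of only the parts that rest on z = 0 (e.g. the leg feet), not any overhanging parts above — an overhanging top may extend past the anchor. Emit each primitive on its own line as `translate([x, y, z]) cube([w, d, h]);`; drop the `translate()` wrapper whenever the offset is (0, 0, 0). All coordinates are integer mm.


translate([83, 287, 714]) cube([1304, 543, 28]);
translate([104, 308, 0]) cube([66, 66, 714]);
translate([1300, 308, 0]) cube([66, 66, 714]);
translate([104, 743, 0]) cube([66, 66, 714]);
translate([1300, 743, 0]) cube([66, 66, 714]);


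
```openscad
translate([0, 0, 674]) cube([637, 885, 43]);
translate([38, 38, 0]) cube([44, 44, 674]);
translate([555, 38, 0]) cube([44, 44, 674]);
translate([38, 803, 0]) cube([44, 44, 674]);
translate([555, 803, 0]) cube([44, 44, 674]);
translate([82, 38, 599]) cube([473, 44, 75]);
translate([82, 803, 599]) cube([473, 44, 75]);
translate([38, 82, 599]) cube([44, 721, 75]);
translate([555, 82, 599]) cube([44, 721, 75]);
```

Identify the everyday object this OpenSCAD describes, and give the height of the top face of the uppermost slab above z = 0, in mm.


A table. The table height is 717 mm.

A 637×885×43 slab sits at z = 674 on four 44 mm square posts — a table. The top surface is at 674 + 43 = 717 mm.


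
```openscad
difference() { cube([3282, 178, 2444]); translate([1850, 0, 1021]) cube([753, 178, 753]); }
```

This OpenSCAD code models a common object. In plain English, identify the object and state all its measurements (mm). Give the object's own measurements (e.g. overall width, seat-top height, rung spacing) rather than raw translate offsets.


A wall 3282 mm long (x), 178 mm thick (y), 2444 mm tall, with a rectangular window opening cut through it. The opening is 753 mm wide and 753 mm tall; its sill is at z = 1021 mm and its near (−x) edge is 1850 mm from the wall's −x end. The opening passes through the full wall thickness.


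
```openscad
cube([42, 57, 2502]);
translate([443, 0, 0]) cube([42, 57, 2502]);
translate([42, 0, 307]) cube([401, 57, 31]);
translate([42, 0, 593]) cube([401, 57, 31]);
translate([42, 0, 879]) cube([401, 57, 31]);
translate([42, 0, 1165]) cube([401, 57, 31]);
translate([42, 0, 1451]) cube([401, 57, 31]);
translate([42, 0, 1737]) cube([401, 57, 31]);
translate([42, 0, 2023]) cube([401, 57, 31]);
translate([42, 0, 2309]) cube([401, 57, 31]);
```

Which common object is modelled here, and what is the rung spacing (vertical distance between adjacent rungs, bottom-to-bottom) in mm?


A ladder. The rung spacing is 286 mm.

Two tall 42×57 posts with 8 short bars between them — a ladder. Adjacent rungs sit at z = 307 and z = 593, so the spacing is 593 − 307 = 286 mm.


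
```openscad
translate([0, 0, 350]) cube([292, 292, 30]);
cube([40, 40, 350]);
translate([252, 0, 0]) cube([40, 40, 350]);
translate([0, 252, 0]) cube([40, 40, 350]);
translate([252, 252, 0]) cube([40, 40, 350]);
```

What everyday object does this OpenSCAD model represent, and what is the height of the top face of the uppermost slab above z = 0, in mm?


A stool. The seat height is 380 mm.

A 292×292×30 slab at z = 350 on four corner posts — a stool. The seat top is 350 + 30 = 380 mm.


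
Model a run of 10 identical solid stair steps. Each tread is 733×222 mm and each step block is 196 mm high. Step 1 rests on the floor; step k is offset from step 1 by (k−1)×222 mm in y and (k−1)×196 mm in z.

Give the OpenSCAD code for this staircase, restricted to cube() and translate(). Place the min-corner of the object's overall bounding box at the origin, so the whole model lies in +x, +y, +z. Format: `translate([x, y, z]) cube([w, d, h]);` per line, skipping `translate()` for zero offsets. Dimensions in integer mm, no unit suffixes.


cube([733, 222, 196]);
translate([0, 222, 196]) cube([733, 222, 196]);
translate([0, 444, 392]) cube([733, 222, 196]);
translate([0, 666, 588]) cube([733, 222, 196]);
translate([0, 888, 784]) cube([733, 222, 196]);
translate([0, 1110, 980]) cube([733, 222, 196]);
translate([0, 1332, 1176]) cube([733, 222, 196]);
translate([0, 1554, 1372]) cube([733, 222, 196]);
translate([0, 1776, 1568]) cube([733, 222, 196]);
translate([0, 1998, 1764]) cube([733, 222, 196]);
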